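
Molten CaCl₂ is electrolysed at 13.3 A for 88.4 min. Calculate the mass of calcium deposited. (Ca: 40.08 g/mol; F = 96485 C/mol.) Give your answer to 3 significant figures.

14.7 g

Charge passed = 13.3 × 5304 = 70540 C
n(e⁻) = Q/F = 70540/96485 = 0.7311 mol
Ca²⁺ + 2e⁻ → Ca, so n(Ca) = 0.7311 / 2 = 0.3656 mol
m = 0.3656 × 40.08 = 14.7 g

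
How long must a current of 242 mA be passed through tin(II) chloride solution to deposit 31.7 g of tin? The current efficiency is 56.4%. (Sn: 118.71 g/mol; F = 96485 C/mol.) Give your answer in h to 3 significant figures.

105 h

n(Sn) = 31.7 / 118.71 = 0.2670 mol
Sn²⁺ + 2e⁻ → Sn, so n(e⁻) = 2 × 0.2670 = 0.5340 mol
Q = 0.5340 × 96485 / 0.564 = 91350 C
t = Q / I = 91350 / 0.242 = 3.775×10^5 s = 105 h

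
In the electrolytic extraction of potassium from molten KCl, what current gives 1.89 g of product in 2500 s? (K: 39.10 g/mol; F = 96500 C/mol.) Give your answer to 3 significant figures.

1.87 A

n(K) = 1.89 / 39.10 = 0.04834 mol
K⁺ + e⁻ → K, so n(e⁻) = 0.04834 mol
Q = 0.04834 × 96500 = 4665 C
I = Q / t = 4665 / 2500 s = 1.87 A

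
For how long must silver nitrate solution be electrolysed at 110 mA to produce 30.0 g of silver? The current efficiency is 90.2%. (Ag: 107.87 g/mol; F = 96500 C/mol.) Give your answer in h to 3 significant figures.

n(Ag) = 30.0 / 107.87 = 0.2781 mol
Ag⁺ + e⁻ → Ag, so n(e⁻) = 0.2781 mol
Q = 0.2781 × 96500 / 0.902 = 29750 C
t = Q / I = 29750 / 0.110 = 2.705×10^5 s = 75.1 h

75.1 h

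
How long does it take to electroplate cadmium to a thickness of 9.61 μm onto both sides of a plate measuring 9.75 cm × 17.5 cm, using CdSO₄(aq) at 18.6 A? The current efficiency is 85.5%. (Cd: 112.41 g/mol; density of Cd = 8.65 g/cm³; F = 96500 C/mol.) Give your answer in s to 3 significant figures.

Plated area = 2 × 9.75 × 17.5 = 341.3 cm²
Volume = 341.3 × 9.61×10⁻⁴ cm = 0.3280 cm³
m(Cd) = 0.3280 × 8.65 = 2.837 g
n(Cd) = 2.837 / 112.41 = 0.02524 mol; n(e⁻) = 2 × 0.02524 = 0.05048 mol
Q = 0.05048 × 96500 / 0.855 = 5697 C
t = 5697 / 18.6 = 306.3 s

306 s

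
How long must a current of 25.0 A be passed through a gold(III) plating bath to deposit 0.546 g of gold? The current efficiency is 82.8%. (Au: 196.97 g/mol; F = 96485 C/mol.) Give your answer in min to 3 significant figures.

0.646 min

n(Au) = 0.546 / 196.97 = 0.002772 mol
Au³⁺ + 3e⁻ → Au, so n(e⁻) = 3 × 0.002772 = 0.008316 mol
Q = 0.008316 × 96485 / 0.828 = 969.0 C
t = Q / I = 969.0 / 25.0 = 38.76 s = 0.646 min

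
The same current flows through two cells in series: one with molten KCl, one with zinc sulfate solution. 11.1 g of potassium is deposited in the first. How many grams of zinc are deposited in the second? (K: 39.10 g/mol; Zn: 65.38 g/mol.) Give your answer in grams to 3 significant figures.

9.28 g

n(K) = 11.1 / 39.10 = 0.2839 mol
K⁺ + e⁻ → K, so n(e⁻) = 0.2839 mol
Since the cells are in series, n(e⁻) in the Zn cell is also 0.2839 mol.
Zn²⁺ + 2e⁻ → Zn, so n(Zn) = 0.2839 / 2 = 0.1420 mol
m(Zn) = 0.1420 × 65.38 = 9.28 g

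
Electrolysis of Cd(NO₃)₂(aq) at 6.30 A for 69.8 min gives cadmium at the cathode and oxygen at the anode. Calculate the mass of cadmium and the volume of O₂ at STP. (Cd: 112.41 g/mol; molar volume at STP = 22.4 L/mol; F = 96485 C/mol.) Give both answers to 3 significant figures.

15.4 g Cd; 1.53 L O₂

Q = 6.30 × 4188 = 26380 C; n(e⁻) = 26380 / 96485 = 0.2734 mol
Cathode: Cd²⁺ + 2e⁻ → Cd → n(Cd) = 0.2734/2 = 0.1367 mol → 15.4 g
Anode: 2H₂O → O₂ + 4H⁺ + 4e⁻ → n(O₂) = 0.2734/4 = 0.06835 mol → 1.53 L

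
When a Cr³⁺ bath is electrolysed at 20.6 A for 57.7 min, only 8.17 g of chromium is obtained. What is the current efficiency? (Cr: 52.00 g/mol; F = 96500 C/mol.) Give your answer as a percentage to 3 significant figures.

Q = 20.6 × 3462 = 71320 C
n(e⁻) = 71320 / 96500 = 0.7391 mol
Cr³⁺ + 3e⁻ → Cr, so theoretical n(Cr) = 0.2464 mol → 12.81 g
Efficiency = 8.17 / 12.81 = 0.6378 = 63.8%

63.8%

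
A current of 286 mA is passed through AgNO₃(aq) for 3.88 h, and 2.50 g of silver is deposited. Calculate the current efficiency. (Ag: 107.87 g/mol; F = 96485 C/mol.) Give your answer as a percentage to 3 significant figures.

Q = 0.286 × 13968 = 3995 C
n(e⁻) = 3995 / 96485 = 0.04141 mol
Ag⁺ + e⁻ → Ag, so theoretical n(Ag) = 0.04141 mol → 4.467 g
Efficiency = 2.50 / 4.467 = 0.5597 = 56.0%

56.0%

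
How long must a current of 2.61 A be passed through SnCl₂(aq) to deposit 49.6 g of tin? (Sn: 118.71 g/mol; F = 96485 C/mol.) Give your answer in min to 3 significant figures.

n(Sn) = 49.6 / 118.71 = 0.4178 mol
Sn²⁺ + 2e⁻ → Sn, so n(e⁻) = 2 × 0.4178 = 0.8356 mol
Q = 0.8356 × 96485 = 80620 C
t = Q / I = 80620 / 2.61 = 30890 s = 515 min

515 min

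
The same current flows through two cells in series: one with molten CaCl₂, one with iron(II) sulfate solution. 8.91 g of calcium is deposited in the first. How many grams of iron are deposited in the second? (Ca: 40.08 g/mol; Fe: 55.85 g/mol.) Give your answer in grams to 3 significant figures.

12.4 g

n(Ca) = 8.91 / 40.08 = 0.2223 mol
Ca²⁺ + 2e⁻ → Ca, so n(e⁻) = 2 × 0.2223 = 0.4446 mol
The cells are in series, so the same charge (and hence the same n(e⁻) = 0.4446 mol) passes through both.
Fe²⁺ + 2e⁻ → Fe, so n(Fe) = 0.4446 / 2 = 0.2223 mol
m(Fe) = 0.2223 × 55.85 = 12.4 g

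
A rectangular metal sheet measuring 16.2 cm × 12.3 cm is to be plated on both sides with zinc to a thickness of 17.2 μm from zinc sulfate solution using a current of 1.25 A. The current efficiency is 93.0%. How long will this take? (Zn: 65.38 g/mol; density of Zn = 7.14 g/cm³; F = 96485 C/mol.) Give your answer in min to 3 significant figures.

Plated area = 2 × 16.2 × 12.3 = 398.5 cm²
Volume = 398.5 × 17.2×10⁻⁴ cm = 0.6854 cm³
m(Zn) = 0.6854 × 7.14 = 4.894 g
n(Zn) = 4.894 / 65.38 = 0.07485 mol; n(e⁻) = 2 × 0.07485 = 0.1497 mol
Q = 0.1497 × 96485 / 0.930 = 15530 C
t = 15530 / 1.25 = 12420 s = 207 min

207 min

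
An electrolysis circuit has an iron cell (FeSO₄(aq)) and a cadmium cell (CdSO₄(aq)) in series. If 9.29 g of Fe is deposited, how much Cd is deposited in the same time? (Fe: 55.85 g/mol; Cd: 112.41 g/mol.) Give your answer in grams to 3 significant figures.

n(Fe) = 9.29 / 55.85 = 0.1663 mol
Fe²⁺ + 2e⁻ → Fe, so n(e⁻) = 2 × 0.1663 = 0.3326 mol
The cells are in series, so the same charge (and hence the same n(e⁻) = 0.3326 mol) passes through both.
Cd²⁺ + 2e⁻ → Cd, so n(Cd) = 0.3326 / 2 = 0.1663 mol
m(Cd) = 0.1663 × 112.41 = 18.7 g

18.7 g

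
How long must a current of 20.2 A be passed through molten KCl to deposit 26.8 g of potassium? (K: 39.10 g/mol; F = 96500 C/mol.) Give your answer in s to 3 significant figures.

n(K) = 26.8 / 39.10 = 0.6854 mol
K⁺ + e⁻ → K, so n(e⁻) = 0.6854 mol
Q = 0.6854 × 96500 = 66140 C
t = Q / I = 66140 / 20.2 = 3274 s

3270 s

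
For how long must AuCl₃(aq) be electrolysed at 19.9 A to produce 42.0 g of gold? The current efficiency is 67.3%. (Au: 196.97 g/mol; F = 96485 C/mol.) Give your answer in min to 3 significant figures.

n(Au) = 42.0 / 196.97 = 0.2132 mol
Au³⁺ + 3e⁻ → Au, so n(e⁻) = 3 × 0.2132 = 0.6396 mol
Q = 0.6396 × 96485 / 0.673 = 91700 C
t = Q / I = 91700 / 19.9 = 4608 s = 76.8 min

76.8 min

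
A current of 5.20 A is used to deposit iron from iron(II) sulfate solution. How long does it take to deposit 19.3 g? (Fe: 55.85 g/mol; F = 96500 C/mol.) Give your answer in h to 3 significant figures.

3.56 h

n(Fe) = 19.3 / 55.85 = 0.3456 mol
Fe²⁺ + 2e⁻ → Fe, so n(e⁻) = 2 × 0.3456 = 0.6912 mol
Q = 0.6912 × 96500 = 66700 C
t = Q / I = 66700 / 5.20 = 12830 s = 3.56 h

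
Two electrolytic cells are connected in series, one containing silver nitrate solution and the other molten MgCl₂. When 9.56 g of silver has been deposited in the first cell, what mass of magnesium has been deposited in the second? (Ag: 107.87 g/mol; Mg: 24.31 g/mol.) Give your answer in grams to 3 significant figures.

n(Ag) = 9.56 / 107.87 = 0.08863 mol
Ag⁺ + e⁻ → Ag, so n(e⁻) = 0.08863 mol
Same current for the same time ⇒ same n(e⁻) = 0.08863 mol in both cells.
Mg²⁺ + 2e⁻ → Mg, so n(Mg) = 0.08863 / 2 = 0.04432 mol
m(Mg) = 0.04432 × 24.31 = 1.08 g

1.08 g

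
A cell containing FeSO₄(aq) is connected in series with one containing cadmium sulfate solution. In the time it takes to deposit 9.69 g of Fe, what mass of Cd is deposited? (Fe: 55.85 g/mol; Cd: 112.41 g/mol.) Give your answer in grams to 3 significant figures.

19.5 g

n(Fe) = 9.69 / 55.85 = 0.1735 mol
Fe²⁺ + 2e⁻ → Fe, so n(e⁻) = 2 × 0.1735 = 0.3470 mol
The cells are in series, so the same charge (and hence the same n(e⁻) = 0.3470 mol) passes through both.
Cd²⁺ + 2e⁻ → Cd, so n(Cd) = 0.3470 / 2 = 0.1735 mol
m(Cd) = 0.1735 × 112.41 = 19.5 g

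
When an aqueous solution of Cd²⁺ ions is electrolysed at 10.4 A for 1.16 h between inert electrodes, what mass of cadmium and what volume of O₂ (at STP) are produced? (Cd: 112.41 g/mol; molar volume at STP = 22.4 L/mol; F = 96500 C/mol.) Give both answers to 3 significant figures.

25.3 g Cd; 2.52 L O₂

Q = 10.4 × 4176 = 43430 C; n(e⁻) = 43430 / 96500 = 0.4501 mol
Cathode: Cd²⁺ + 2e⁻ → Cd → n(Cd) = 0.4501/2 = 0.2251 mol → 25.3 g
Anode: 2H₂O → O₂ + 4H⁺ + 4e⁻ → n(O₂) = 0.4501/4 = 0.1125 mol → 2.52 L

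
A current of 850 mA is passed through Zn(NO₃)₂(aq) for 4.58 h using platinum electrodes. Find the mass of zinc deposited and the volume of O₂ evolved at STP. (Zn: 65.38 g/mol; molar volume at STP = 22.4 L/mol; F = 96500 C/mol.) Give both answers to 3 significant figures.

4.75 g Zn; 0.813 L O₂

Q = 0.850 × 16488 = 14010 C; n(e⁻) = 14010 / 96500 = 0.1452 mol
Cathode: Zn²⁺ + 2e⁻ → Zn → n(Zn) = 0.1452/2 = 0.07260 mol → 4.75 g
Anode: 2H₂O → O₂ + 4H⁺ + 4e⁻ → n(O₂) = 0.1452/4 = 0.03630 mol → 0.813 L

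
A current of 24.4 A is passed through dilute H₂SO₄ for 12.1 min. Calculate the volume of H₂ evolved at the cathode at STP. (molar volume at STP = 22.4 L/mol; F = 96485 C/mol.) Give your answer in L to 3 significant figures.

Q = It = 24.4 × 726 = 17710 C
n(e⁻) = Q/F = 17710/96485 = 0.1836 mol
2H⁺ + 2e⁻ → H₂, so n(H₂) = 0.1836 / 2 = 0.09180 mol
V = 0.09180 × 22.4 = 2.056 L

2.06 L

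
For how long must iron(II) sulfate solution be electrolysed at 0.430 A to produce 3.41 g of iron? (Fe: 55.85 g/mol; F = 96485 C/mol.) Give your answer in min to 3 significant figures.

457 min

n(Fe) = 3.41 / 55.85 = 0.06106 mol
Fe²⁺ + 2e⁻ → Fe, so n(e⁻) = 2 × 0.06106 = 0.1221 mol
Q = 0.1221 × 96485 = 11780 C
t = Q / I = 11780 / 0.430 = 27400 s = 457 min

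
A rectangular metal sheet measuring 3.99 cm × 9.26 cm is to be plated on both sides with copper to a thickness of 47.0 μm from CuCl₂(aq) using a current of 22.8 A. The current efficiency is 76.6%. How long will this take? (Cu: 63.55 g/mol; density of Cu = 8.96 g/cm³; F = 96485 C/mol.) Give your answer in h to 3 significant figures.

0.150 h

Plated area = 2 × 3.99 × 9.26 = 73.89 cm²
Volume = 73.89 × 47.0×10⁻⁴ cm = 0.3473 cm³
m(Cu) = 0.3473 × 8.96 = 3.112 g
n(Cu) = 3.112 / 63.55 = 0.04897 mol; n(e⁻) = 2 × 0.04897 = 0.09794 mol
Q = 0.09794 × 96485 / 0.766 = 12340 C
t = 12340 / 22.8 = 541.2 s = 0.150 h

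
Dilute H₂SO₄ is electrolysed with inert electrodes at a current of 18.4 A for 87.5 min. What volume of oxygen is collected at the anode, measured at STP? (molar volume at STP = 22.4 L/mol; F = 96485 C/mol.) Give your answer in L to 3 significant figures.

Charge passed = 18.4 × 5250 = 96600 C
n(e⁻) = Q/F = 96600/96485 = 1.001 mol
2H₂O → O₂ + 4H⁺ + 4e⁻, so n(O₂) = 1.001 / 4 = 0.2503 mol
V = 0.2503 × 22.4 = 5.607 L

5.61 L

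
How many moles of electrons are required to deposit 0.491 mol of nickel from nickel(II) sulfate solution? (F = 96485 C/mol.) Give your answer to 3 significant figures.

Ni²⁺ + 2e⁻ → Ni, so n(e⁻) = 2 × 0.491 = 0.9820 mol

0.982 mol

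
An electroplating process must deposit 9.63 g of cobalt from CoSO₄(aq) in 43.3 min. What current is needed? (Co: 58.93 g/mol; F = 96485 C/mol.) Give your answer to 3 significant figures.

n(Co) = 9.63 / 58.93 = 0.1634 mol
Co²⁺ + 2e⁻ → Co, so n(e⁻) = 2 × 0.1634 = 0.3268 mol
Q = 0.3268 × 96485 = 31530 C
I = Q / t = 31530 / 2598 s = 12.1 A

12.1 A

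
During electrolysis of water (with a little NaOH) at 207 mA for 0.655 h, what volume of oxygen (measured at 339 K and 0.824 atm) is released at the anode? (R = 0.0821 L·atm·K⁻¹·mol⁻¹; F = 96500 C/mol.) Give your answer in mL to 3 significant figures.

42.7 mL

Q = 0.207 A × 2358 s = 488.1 C
n(e⁻) = Q/F = 488.1/96500 = 0.005058 mol
2H₂O → O₂ + 4H⁺ + 4e⁻, so n(O₂) = 0.005058 / 4 = 0.001265 mol
V = nRT/P = 0.001265 × 0.0821 × 339 / 0.824 = 0.04273 L
= 42.7 mL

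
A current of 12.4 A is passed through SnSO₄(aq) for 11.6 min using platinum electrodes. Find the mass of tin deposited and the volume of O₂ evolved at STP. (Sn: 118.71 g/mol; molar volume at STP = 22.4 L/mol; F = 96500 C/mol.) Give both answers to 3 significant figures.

Q = 12.4 × 696 = 8630 C; n(e⁻) = 8630 / 96500 = 0.08943 mol
Cathode: Sn²⁺ + 2e⁻ → Sn → n(Sn) = 0.08943/2 = 0.04472 mol → 5.31 g
Anode: 2H₂O → O₂ + 4H⁺ + 4e⁻ → n(O₂) = 0.08943/4 = 0.02236 mol → 0.501 L

5.31 g Sn; 0.501 L O₂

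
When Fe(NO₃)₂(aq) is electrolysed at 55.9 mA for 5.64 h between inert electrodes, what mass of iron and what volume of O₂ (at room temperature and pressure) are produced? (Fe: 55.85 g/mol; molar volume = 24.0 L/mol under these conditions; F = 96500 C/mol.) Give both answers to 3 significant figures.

0.328 g Fe; 0.0706 L O₂

Q = 0.0559 × 20304 = 1135 C; n(e⁻) = 1135 / 96500 = 0.01176 mol
Cathode: Fe²⁺ + 2e⁻ → Fe → n(Fe) = 0.01176/2 = 0.005880 mol → 0.328 g
Anode: 2H₂O → O₂ + 4H⁺ + 4e⁻ → n(O₂) = 0.01176/4 = 0.002940 mol → 0.0706 L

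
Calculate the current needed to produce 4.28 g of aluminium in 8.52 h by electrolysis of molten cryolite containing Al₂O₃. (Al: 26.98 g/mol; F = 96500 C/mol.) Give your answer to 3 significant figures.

n(Al) = 4.28 / 26.98 = 0.1586 mol
Al³⁺ + 3e⁻ → Al, so n(e⁻) = 3 × 0.1586 = 0.4758 mol
Q = 0.4758 × 96500 = 45910 C
I = Q / t = 45910 / 30672 s = 1.50 A

1.50 A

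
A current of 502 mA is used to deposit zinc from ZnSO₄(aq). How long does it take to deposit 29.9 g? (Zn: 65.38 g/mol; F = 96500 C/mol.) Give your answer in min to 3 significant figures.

n(Zn) = 29.9 / 65.38 = 0.4573 mol
Zn²⁺ + 2e⁻ → Zn, so n(e⁻) = 2 × 0.4573 = 0.9146 mol
Q = 0.9146 × 96500 = 88260 C
t = Q / I = 88260 / 0.502 = 1.758×10^5 s = 2930 min

2930 min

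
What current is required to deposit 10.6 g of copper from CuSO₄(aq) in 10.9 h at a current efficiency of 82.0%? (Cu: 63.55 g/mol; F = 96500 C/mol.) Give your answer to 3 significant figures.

1.00 A

n(Cu) = 10.6 / 63.55 = 0.1668 mol
Cu²⁺ + 2e⁻ → Cu, so n(e⁻) = 2 × 0.1668 = 0.3336 mol
Q = 0.3336 × 96500 / 0.820 = 39260 C
I = Q / t = 39260 / 39240 s = 1.00 A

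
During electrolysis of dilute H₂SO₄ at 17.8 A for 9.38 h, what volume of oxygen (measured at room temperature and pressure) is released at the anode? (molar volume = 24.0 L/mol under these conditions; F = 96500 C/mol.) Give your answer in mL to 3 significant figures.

Q = It = 17.8 × 33768 = 6.011×10^5 C
n(e⁻) = 6.011×10^5 / 96500 = 6.229 mol
2H₂O → O₂ + 4H⁺ + 4e⁻, so n(O₂) = 6.229 / 4 = 1.557 mol
V = 1.557 × 24.0 = 37.37 L
= 37400 mL

37400 mL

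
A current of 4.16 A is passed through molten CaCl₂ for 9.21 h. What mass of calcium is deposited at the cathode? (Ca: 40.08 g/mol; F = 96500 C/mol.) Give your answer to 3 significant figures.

28.6 g

Q = It = 4.16 × 33156 = 1.379×10^5 C
n(e⁻) = 1.379×10^5 / 96500 = 1.429 mol
Ca²⁺ + 2e⁻ → Ca, so n(Ca) = 1.429 / 2 = 0.7145 mol
m = 0.7145 × 40.08 = 28.6 g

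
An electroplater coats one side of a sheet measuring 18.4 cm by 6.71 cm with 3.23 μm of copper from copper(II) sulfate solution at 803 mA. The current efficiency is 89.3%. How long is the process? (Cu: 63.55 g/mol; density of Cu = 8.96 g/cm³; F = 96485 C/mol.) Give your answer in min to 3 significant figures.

Plated area = 18.4 × 6.71 = 123.5 cm²
Volume = 123.5 × 3.23×10⁻⁴ cm = 0.03989 cm³
m(Cu) = 0.03989 × 8.96 = 0.3574 g
n(Cu) = 0.3574 / 63.55 = 0.005624 mol; n(e⁻) = 2 × 0.005624 = 0.01125 mol
Q = 0.01125 × 96485 / 0.893 = 1216 C
t = 1216 / 0.803 = 1514 s = 25.2 min

25.2 min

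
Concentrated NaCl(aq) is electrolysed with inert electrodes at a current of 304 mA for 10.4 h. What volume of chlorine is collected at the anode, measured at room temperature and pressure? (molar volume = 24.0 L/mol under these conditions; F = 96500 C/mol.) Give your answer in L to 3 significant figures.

Q = 0.304 A × 37440 s = 11380 C
n(e⁻) = Q/F = 11380/96500 = 0.1179 mol
2Cl⁻ → Cl₂ + 2e⁻, so n(Cl₂) = 0.1179 / 2 = 0.05895 mol
V = 0.05895 × 24.0 = 1.415 L

1.42 L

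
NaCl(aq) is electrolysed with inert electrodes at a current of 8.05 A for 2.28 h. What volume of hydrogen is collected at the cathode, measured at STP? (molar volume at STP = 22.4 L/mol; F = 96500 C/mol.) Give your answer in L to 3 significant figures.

7.67 L

Q = It = 8.05 × 8208 = 66070 C
n(e⁻) = 66070 / 96500 = 0.6847 mol
2H⁺ + 2e⁻ → H₂, so n(H₂) = 0.6847 / 2 = 0.3424 mol
V = 0.3424 × 22.4 = 7.670 L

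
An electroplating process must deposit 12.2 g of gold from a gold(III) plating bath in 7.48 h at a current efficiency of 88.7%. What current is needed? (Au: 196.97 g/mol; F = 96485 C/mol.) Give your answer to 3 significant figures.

n(Au) = 12.2 / 196.97 = 0.06194 mol
Au³⁺ + 3e⁻ → Au, so n(e⁻) = 3 × 0.06194 = 0.1858 mol
Q = 0.1858 × 96485 / 0.887 = 20210 C
I = Q / t = 20210 / 26928 s = 0.751 A

0.751 A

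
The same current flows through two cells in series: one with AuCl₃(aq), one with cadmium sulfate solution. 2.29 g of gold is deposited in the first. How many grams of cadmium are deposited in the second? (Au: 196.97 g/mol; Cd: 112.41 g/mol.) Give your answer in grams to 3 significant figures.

n(Au) = 2.29 / 196.97 = 0.01163 mol
Au³⁺ + 3e⁻ → Au, so n(e⁻) = 3 × 0.01163 = 0.03489 mol
Since the cells are in series, n(e⁻) in the Cd cell is also 0.03489 mol.
Cd²⁺ + 2e⁻ → Cd, so n(Cd) = 0.03489 / 2 = 0.01745 mol
m(Cd) = 0.01745 × 112.41 = 1.96 g

1.96 g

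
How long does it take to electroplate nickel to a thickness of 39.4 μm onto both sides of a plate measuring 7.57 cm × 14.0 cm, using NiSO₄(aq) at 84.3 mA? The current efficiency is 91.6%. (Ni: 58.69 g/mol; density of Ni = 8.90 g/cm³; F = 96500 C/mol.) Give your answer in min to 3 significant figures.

5280 min

Plated area = 2 × 7.57 × 14.0 = 212.0 cm²
Volume = 212.0 × 39.4×10⁻⁴ cm = 0.8353 cm³
m(Ni) = 0.8353 × 8.90 = 7.434 g
n(Ni) = 7.434 / 58.69 = 0.1267 mol; n(e⁻) = 2 × 0.1267 = 0.2534 mol
Q = 0.2534 × 96500 / 0.916 = 26700 C
t = 26700 / 0.0843 = 3.167×10^5 s = 5280 min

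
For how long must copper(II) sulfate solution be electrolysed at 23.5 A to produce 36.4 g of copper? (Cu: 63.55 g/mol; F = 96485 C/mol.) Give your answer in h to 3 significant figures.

1.31 h

n(Cu) = 36.4 / 63.55 = 0.5728 mol
Cu²⁺ + 2e⁻ → Cu, so n(e⁻) = 2 × 0.5728 = 1.146 mol
Q = 1.146 × 96485 = 1.106×10^5 C
t = Q / I = 1.106×10^5 / 23.5 = 4706 s = 1.31 h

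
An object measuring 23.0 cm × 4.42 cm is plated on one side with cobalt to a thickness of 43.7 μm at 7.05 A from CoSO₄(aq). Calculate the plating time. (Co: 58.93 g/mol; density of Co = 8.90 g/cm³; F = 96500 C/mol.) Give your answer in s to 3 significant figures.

Plated area = 23.0 × 4.42 = 101.7 cm²
Volume = 101.7 × 43.7×10⁻⁴ cm = 0.4444 cm³
m(Co) = 0.4444 × 8.90 = 3.955 g
n(Co) = 3.955 / 58.93 = 0.06711 mol; n(e⁻) = 2 × 0.06711 = 0.1342 mol
Q = 0.1342 × 96500 = 12950 C
t = 12950 / 7.05 = 1837 s

1840 s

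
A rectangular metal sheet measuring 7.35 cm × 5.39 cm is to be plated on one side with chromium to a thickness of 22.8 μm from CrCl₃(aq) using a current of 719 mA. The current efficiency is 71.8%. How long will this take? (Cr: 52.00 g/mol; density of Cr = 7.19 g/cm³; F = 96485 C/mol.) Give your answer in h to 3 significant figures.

Plated area = 7.35 × 5.39 = 39.62 cm²
Volume = 39.62 × 22.8×10⁻⁴ cm = 0.09033 cm³
m(Cr) = 0.09033 × 7.19 = 0.6495 g
n(Cr) = 0.6495 / 52.00 = 0.01249 mol; n(e⁻) = 3 × 0.01249 = 0.03747 mol
Q = 0.03747 × 96485 / 0.718 = 5035 C
t = 5035 / 0.719 = 7003 s = 1.95 h

1.95 h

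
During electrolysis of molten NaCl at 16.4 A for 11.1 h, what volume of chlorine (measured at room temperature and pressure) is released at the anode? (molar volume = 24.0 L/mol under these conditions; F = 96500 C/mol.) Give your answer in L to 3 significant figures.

81.5 L

Charge passed = 16.4 × 39960 = 6.553×10^5 C
n(e⁻) = 6.553×10^5 / 96500 = 6.791 mol
2Cl⁻ → Cl₂ + 2e⁻, so n(Cl₂) = 6.791 / 2 = 3.396 mol
V = 3.396 × 24.0 = 81.50 L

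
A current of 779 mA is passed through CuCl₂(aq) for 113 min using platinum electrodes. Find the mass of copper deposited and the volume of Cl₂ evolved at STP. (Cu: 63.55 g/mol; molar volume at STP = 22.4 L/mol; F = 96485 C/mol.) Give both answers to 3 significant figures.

Q = 0.779 × 6780 = 5282 C; n(e⁻) = 5282 / 96485 = 0.05474 mol
Cathode: Cu²⁺ + 2e⁻ → Cu → n(Cu) = 0.05474/2 = 0.02737 mol → 1.74 g
Anode: 2Cl⁻ → Cl₂ + 2e⁻ → n(Cl₂) = 0.05474/2 = 0.02737 mol → 0.613 L

1.74 g Cu; 0.613 L Cl₂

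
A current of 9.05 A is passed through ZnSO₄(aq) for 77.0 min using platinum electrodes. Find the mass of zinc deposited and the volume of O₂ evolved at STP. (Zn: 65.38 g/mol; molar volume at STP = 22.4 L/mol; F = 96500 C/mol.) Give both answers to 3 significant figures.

Q = 9.05 × 4620 = 41810 C; n(e⁻) = 41810 / 96500 = 0.4333 mol
Cathode: Zn²⁺ + 2e⁻ → Zn → n(Zn) = 0.4333/2 = 0.2167 mol → 14.2 g
Anode: 2H₂O → O₂ + 4H⁺ + 4e⁻ → n(O₂) = 0.4333/4 = 0.1083 mol → 2.43 L

14.2 g Zn; 2.43 L O₂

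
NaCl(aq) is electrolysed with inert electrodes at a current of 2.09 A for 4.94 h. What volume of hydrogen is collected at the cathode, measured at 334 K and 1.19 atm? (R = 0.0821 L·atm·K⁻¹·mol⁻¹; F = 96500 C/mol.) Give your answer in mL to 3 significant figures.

4440 mL

Q = 2.09 A × 17784 s = 37170 C
n(e⁻) = Q/F = 37170/96500 = 0.3852 mol
2H⁺ + 2e⁻ → H₂, so n(H₂) = 0.3852 / 2 = 0.1926 mol
V = nRT/P = 0.1926 × 0.0821 × 334 / 1.19 = 4.438 L
= 4440 mL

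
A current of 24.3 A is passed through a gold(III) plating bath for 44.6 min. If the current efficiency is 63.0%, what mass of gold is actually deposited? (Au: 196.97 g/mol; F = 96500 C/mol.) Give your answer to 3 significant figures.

27.9 g

Q = 24.3 × 2676 = 65030 C
n(e⁻) = 65030 / 96500 = 0.6739 mol
Au³⁺ + 3e⁻ → Au, so theoretical m(Au) = 0.2246 × 196.97 = 44.24 g
Actual mass = 63.0% × 44.24 = 27.9 g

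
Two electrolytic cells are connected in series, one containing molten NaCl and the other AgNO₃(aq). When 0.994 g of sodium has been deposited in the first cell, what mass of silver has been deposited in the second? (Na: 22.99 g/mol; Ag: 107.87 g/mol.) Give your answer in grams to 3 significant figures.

4.66 g

n(Na) = 0.994 / 22.99 = 0.04324 mol
Na⁺ + e⁻ → Na, so n(e⁻) = 0.04324 mol
Same current for the same time ⇒ same n(e⁻) = 0.04324 mol in both cells.
Ag⁺ + e⁻ → Ag, so n(Ag) = 0.04324 mol
m(Ag) = 0.04324 × 107.87 = 4.66 g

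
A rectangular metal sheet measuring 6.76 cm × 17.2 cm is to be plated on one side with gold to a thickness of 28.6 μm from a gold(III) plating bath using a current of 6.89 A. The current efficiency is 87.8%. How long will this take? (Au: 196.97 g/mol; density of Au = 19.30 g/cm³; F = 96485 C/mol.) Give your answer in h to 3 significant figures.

0.433 h

Plated area = 6.76 × 17.2 = 116.3 cm²
Volume = 116.3 × 28.6×10⁻⁴ cm = 0.3326 cm³
m(Au) = 0.3326 × 19.30 = 6.419 g
n(Au) = 6.419 / 196.97 = 0.03259 mol; n(e⁻) = 3 × 0.03259 = 0.09777 mol
Q = 0.09777 × 96485 / 0.878 = 10740 C
t = 10740 / 6.89 = 1559 s = 0.433 h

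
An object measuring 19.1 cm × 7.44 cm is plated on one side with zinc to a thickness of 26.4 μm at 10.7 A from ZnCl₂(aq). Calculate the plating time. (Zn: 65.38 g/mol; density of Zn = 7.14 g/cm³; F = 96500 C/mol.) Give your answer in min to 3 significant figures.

12.3 min

Plated area = 19.1 × 7.44 = 142.1 cm²
Volume = 142.1 × 26.4×10⁻⁴ cm = 0.3751 cm³
m(Zn) = 0.3751 × 7.14 = 2.678 g
n(Zn) = 2.678 / 65.38 = 0.04096 mol; n(e⁻) = 2 × 0.04096 = 0.08192 mol
Q = 0.08192 × 96500 = 7905 C
t = 7905 / 10.7 = 738.8 s = 12.3 min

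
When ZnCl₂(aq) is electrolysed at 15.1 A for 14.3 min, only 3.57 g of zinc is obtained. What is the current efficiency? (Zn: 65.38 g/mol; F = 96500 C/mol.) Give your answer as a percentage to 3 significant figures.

81.3%

Q = 15.1 × 858 = 12960 C
n(e⁻) = 12960 / 96500 = 0.1343 mol
Zn²⁺ + 2e⁻ → Zn, so theoretical n(Zn) = 0.06715 mol → 4.390 g
Efficiency = 3.57 / 4.390 = 0.8132 = 81.3%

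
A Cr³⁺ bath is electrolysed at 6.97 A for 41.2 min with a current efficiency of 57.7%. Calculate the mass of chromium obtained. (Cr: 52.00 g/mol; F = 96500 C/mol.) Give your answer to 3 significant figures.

1.79 g

Q = 6.97 × 2472 = 17230 C
n(e⁻) = 17230 / 96500 = 0.1785 mol
Cr³⁺ + 3e⁻ → Cr, so theoretical m(Cr) = 0.05950 × 52.00 = 3.094 g
Actual mass = 57.7% × 3.094 = 1.79 g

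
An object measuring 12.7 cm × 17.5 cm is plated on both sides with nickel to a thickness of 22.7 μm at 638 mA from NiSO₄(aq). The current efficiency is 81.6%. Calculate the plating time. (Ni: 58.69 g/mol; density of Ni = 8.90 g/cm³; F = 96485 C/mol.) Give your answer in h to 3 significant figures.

15.8 h

Plated area = 2 × 12.7 × 17.5 = 444.5 cm²
Volume = 444.5 × 22.7×10⁻⁴ cm = 1.009 cm³
m(Ni) = 1.009 × 8.90 = 8.980 g
n(Ni) = 8.980 / 58.69 = 0.1530 mol; n(e⁻) = 2 × 0.1530 = 0.3060 mol
Q = 0.3060 × 96485 / 0.816 = 36180 C
t = 36180 / 0.638 = 56710 s = 15.8 h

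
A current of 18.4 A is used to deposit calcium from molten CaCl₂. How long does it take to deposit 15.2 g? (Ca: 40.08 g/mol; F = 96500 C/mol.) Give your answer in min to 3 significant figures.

66.3 min

n(Ca) = 15.2 / 40.08 = 0.3792 mol
Ca²⁺ + 2e⁻ → Ca, so n(e⁻) = 2 × 0.3792 = 0.7584 mol
Q = 0.7584 × 96500 = 73190 C
t = Q / I = 73190 / 18.4 = 3978 s = 66.3 min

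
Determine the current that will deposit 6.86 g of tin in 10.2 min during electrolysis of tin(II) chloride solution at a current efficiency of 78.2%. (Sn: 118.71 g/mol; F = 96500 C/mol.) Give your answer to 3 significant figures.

23.3 A

n(Sn) = 6.86 / 118.71 = 0.05779 mol
Sn²⁺ + 2e⁻ → Sn, so n(e⁻) = 2 × 0.05779 = 0.1156 mol
Q = 0.1156 × 96500 / 0.782 = 14270 C
I = Q / t = 14270 / 612 s = 23.3 A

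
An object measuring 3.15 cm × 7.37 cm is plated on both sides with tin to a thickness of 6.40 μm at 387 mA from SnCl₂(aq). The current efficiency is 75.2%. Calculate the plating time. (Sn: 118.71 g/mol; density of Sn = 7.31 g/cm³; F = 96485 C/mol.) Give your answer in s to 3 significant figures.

Plated area = 2 × 3.15 × 7.37 = 46.43 cm²
Volume = 46.43 × 6.40×10⁻⁴ cm = 0.02972 cm³
m(Sn) = 0.02972 × 7.31 = 0.2173 g
n(Sn) = 0.2173 / 118.71 = 0.001831 mol; n(e⁻) = 2 × 0.001831 = 0.003662 mol
Q = 0.003662 × 96485 / 0.752 = 469.9 C
t = 469.9 / 0.387 = 1214 s

1210 s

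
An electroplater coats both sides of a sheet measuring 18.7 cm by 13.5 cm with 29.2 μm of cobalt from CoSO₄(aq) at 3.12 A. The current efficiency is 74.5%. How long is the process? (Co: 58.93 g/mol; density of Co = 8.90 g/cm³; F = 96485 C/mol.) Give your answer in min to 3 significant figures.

Plated area = 2 × 18.7 × 13.5 = 504.9 cm²
Volume = 504.9 × 29.2×10⁻⁴ cm = 1.474 cm³
m(Co) = 1.474 × 8.90 = 13.12 g
n(Co) = 13.12 / 58.93 = 0.2226 mol; n(e⁻) = 2 × 0.2226 = 0.4452 mol
Q = 0.4452 × 96485 / 0.745 = 57660 C
t = 57660 / 3.12 = 18480 s = 308 min

308 min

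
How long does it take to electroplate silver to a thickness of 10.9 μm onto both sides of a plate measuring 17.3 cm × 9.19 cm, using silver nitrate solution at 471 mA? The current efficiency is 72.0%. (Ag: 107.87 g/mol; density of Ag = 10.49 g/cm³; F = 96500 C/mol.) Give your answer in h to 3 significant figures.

2.66 h

Plated area = 2 × 17.3 × 9.19 = 318.0 cm²
Volume = 318.0 × 10.9×10⁻⁴ cm = 0.3466 cm³
m(Ag) = 0.3466 × 10.49 = 3.636 g
n(Ag) = 3.636 / 107.87 = 0.03371 mol; n(e⁻) = 0.03371 mol
Q = 0.03371 × 96500 / 0.720 = 4518 C
t = 4518 / 0.471 = 9592 s = 2.66 h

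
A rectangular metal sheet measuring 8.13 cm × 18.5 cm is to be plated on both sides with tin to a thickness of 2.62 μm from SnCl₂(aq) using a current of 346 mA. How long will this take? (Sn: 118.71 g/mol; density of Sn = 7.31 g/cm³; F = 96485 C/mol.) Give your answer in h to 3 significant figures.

0.752 h

Plated area = 2 × 8.13 × 18.5 = 300.8 cm²
Volume = 300.8 × 2.62×10⁻⁴ cm = 0.07881 cm³
m(Sn) = 0.07881 × 7.31 = 0.5761 g
n(Sn) = 0.5761 / 118.71 = 0.004853 mol; n(e⁻) = 2 × 0.004853 = 0.009706 mol
Q = 0.009706 × 96485 = 936.5 C
t = 936.5 / 0.346 = 2707 s = 0.752 h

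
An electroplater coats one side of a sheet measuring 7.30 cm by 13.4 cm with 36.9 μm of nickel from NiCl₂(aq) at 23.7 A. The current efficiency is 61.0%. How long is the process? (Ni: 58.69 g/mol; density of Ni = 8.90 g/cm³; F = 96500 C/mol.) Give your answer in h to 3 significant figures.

Plated area = 7.30 × 13.4 = 97.82 cm²
Volume = 97.82 × 36.9×10⁻⁴ cm = 0.3610 cm³
m(Ni) = 0.3610 × 8.90 = 3.213 g
n(Ni) = 3.213 / 58.69 = 0.05475 mol; n(e⁻) = 2 × 0.05475 = 0.1095 mol
Q = 0.1095 × 96500 / 0.610 = 17320 C
t = 17320 / 23.7 = 730.8 s = 0.203 h

0.203 h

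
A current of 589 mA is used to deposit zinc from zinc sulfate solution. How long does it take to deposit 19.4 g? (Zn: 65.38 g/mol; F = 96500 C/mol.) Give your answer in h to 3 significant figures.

27.0 h

n(Zn) = 19.4 / 65.38 = 0.2967 mol
Zn²⁺ + 2e⁻ → Zn, so n(e⁻) = 2 × 0.2967 = 0.5934 mol
Q = 0.5934 × 96500 = 57260 C
t = Q / I = 57260 / 0.589 = 97220 s = 27.0 h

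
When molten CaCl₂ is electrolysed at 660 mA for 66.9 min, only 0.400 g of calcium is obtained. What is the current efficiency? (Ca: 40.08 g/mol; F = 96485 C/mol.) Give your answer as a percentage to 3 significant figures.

Q = 0.660 × 4014 = 2649 C
n(e⁻) = 2649 / 96485 = 0.02746 mol
Ca²⁺ + 2e⁻ → Ca, so theoretical n(Ca) = 0.01373 mol → 0.5503 g
Efficiency = 0.400 / 0.5503 = 0.7269 = 72.7%

72.7%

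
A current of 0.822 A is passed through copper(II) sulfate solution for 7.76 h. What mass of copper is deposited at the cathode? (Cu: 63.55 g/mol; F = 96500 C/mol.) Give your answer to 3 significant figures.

7.56 g

Charge passed = 0.822 × 27936 = 22960 C
n(e⁻) = 22960 / 96500 = 0.2379 mol
Cu²⁺ + 2e⁻ → Cu, so n(Cu) = 0.2379 / 2 = 0.1190 mol
m = 0.1190 × 63.55 = 7.56 g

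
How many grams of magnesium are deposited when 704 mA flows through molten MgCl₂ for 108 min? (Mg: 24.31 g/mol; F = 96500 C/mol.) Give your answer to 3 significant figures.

Q = It = 0.704 × 6480 = 4562 C
n(e⁻) = Q/F = 4562/96500 = 0.04727 mol
Mg²⁺ + 2e⁻ → Mg, so n(Mg) = 0.04727 / 2 = 0.02364 mol
m = 0.02364 × 24.31 = 0.575 g

0.575 g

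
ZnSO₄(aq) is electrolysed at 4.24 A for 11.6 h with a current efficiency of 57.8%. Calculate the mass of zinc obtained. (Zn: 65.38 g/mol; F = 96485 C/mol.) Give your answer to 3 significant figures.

34.7 g

Q = 4.24 × 41760 = 1.771×10^5 C
n(e⁻) = 1.771×10^5 / 96485 = 1.836 mol
Zn²⁺ + 2e⁻ → Zn, so theoretical m(Zn) = 0.9180 × 65.38 = 60.02 g
Actual mass = 57.8% × 60.02 = 34.7 g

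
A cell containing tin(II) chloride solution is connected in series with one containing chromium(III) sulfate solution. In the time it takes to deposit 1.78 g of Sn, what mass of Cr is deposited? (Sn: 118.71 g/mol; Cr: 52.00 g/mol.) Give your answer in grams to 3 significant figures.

n(Sn) = 1.78 / 118.71 = 0.01499 mol
Sn²⁺ + 2e⁻ → Sn, so n(e⁻) = 2 × 0.01499 = 0.02998 mol
Since the cells are in series, n(e⁻) in the Cr cell is also 0.02998 mol.
Cr³⁺ + 3e⁻ → Cr, so n(Cr) = 0.02998 / 3 = 0.009993 mol
m(Cr) = 0.009993 × 52.00 = 0.520 g

0.520 g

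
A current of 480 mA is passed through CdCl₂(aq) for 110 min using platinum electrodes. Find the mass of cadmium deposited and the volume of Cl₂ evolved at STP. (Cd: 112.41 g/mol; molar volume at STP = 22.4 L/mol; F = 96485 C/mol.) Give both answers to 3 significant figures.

1.85 g Cd; 0.368 L Cl₂

Q = 0.480 × 6600 = 3168 C; n(e⁻) = 3168 / 96485 = 0.03283 mol
Cathode: Cd²⁺ + 2e⁻ → Cd → n(Cd) = 0.03283/2 = 0.01642 mol → 1.85 g
Anode: 2Cl⁻ → Cl₂ + 2e⁻ → n(Cl₂) = 0.03283/2 = 0.01642 mol → 0.368 L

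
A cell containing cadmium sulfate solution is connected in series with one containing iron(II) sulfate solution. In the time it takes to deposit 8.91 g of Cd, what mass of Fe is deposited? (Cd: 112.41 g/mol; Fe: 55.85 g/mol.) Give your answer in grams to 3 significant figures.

n(Cd) = 8.91 / 112.41 = 0.07926 mol
Cd²⁺ + 2e⁻ → Cd, so n(e⁻) = 2 × 0.07926 = 0.1585 mol
In series, the same 0.1585 mol of electrons flows through the second cell.
Fe²⁺ + 2e⁻ → Fe, so n(Fe) = 0.1585 / 2 = 0.07925 mol
m(Fe) = 0.07925 × 55.85 = 4.43 g

4.43 g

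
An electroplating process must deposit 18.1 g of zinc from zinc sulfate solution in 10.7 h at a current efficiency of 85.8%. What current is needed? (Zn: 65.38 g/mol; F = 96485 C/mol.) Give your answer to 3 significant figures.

n(Zn) = 18.1 / 65.38 = 0.2768 mol
Zn²⁺ + 2e⁻ → Zn, so n(e⁻) = 2 × 0.2768 = 0.5536 mol
Q = 0.5536 × 96485 / 0.858 = 62250 C
I = Q / t = 62250 / 38520 s = 1.62 A

1.62 A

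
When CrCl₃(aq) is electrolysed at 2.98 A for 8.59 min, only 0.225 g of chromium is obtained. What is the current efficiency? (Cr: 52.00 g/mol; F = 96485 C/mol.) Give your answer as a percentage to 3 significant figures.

Q = 2.98 × 515.4 = 1536 C
n(e⁻) = 1536 / 96485 = 0.01592 mol
Cr³⁺ + 3e⁻ → Cr, so theoretical n(Cr) = 0.005307 mol → 0.2760 g
Efficiency = 0.225 / 0.2760 = 0.8152 = 81.5%

81.5%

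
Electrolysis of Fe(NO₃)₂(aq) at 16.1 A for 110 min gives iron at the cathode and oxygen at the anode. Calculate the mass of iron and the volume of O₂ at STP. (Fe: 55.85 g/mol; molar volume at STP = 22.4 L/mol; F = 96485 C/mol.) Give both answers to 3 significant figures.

Q = 16.1 × 6600 = 1.063×10^5 C; n(e⁻) = 1.063×10^5 / 96485 = 1.102 mol
Cathode: Fe²⁺ + 2e⁻ → Fe → n(Fe) = 1.102/2 = 0.5510 mol → 30.8 g
Anode: 2H₂O → O₂ + 4H⁺ + 4e⁻ → n(O₂) = 1.102/4 = 0.2755 mol → 6.17 L

30.8 g Fe; 6.17 L O₂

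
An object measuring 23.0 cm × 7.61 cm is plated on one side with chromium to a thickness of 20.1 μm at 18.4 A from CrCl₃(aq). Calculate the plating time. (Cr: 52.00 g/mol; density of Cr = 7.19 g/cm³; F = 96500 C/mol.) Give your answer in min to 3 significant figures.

12.8 min

Plated area = 23.0 × 7.61 = 175.0 cm²
Volume = 175.0 × 20.1×10⁻⁴ cm = 0.3518 cm³
m(Cr) = 0.3518 × 7.19 = 2.529 g
n(Cr) = 2.529 / 52.00 = 0.04863 mol; n(e⁻) = 3 × 0.04863 = 0.1459 mol
Q = 0.1459 × 96500 = 14080 C
t = 14080 / 18.4 = 765.2 s = 12.8 min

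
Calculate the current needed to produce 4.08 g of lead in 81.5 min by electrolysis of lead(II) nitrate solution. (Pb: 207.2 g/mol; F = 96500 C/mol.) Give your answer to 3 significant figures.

n(Pb) = 4.08 / 207.2 = 0.01969 mol
Pb²⁺ + 2e⁻ → Pb, so n(e⁻) = 2 × 0.01969 = 0.03938 mol
Q = 0.03938 × 96500 = 3800 C
I = Q / t = 3800 / 4890 s = 0.777 A

0.777 A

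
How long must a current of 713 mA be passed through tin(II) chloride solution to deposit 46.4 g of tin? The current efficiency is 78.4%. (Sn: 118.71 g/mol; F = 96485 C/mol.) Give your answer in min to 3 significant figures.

n(Sn) = 46.4 / 118.71 = 0.3909 mol
Sn²⁺ + 2e⁻ → Sn, so n(e⁻) = 2 × 0.3909 = 0.7818 mol
Q = 0.7818 × 96485 / 0.784 = 96210 C
t = Q / I = 96210 / 0.713 = 1.349×10^5 s = 2250 min

2250 min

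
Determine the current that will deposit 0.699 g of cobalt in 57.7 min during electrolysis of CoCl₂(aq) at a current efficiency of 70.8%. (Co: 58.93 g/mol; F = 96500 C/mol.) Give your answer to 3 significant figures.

n(Co) = 0.699 / 58.93 = 0.01186 mol
Co²⁺ + 2e⁻ → Co, so n(e⁻) = 2 × 0.01186 = 0.02372 mol
Q = 0.02372 × 96500 / 0.708 = 3233 C
I = Q / t = 3233 / 3462 s = 0.934 A

0.934 A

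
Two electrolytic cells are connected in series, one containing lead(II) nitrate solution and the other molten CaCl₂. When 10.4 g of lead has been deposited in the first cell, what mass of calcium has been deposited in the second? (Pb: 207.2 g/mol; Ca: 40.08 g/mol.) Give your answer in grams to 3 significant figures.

2.01 g

n(Pb) = 10.4 / 207.2 = 0.05019 mol
Pb²⁺ + 2e⁻ → Pb, so n(e⁻) = 2 × 0.05019 = 0.1004 mol
The cells are in series, so the same charge (and hence the same n(e⁻) = 0.1004 mol) passes through both.
Ca²⁺ + 2e⁻ → Ca, so n(Ca) = 0.1004 / 2 = 0.05020 mol
m(Ca) = 0.05020 × 40.08 = 2.01 g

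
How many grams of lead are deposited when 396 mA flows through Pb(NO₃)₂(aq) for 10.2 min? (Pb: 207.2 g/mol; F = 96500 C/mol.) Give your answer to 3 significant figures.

0.260 g

Q = It = 0.396 × 612 = 242.4 C
n(e⁻) = 242.4 / 96500 = 0.002512 mol
Pb²⁺ + 2e⁻ → Pb, so n(Pb) = 0.002512 / 2 = 0.001256 mol
m = 0.001256 × 207.2 = 0.260 g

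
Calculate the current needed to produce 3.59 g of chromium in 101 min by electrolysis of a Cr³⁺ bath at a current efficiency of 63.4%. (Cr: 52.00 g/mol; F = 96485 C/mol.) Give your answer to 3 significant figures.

5.20 A

n(Cr) = 3.59 / 52.00 = 0.06904 mol
Cr³⁺ + 3e⁻ → Cr, so n(e⁻) = 3 × 0.06904 = 0.2071 mol
Q = 0.2071 × 96485 / 0.634 = 31520 C
I = Q / t = 31520 / 6060 s = 5.20 A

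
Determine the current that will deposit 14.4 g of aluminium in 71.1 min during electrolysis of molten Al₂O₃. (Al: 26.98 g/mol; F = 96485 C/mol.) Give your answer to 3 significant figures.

36.2 A

n(Al) = 14.4 / 26.98 = 0.5337 mol
Al³⁺ + 3e⁻ → Al, so n(e⁻) = 3 × 0.5337 = 1.601 mol
Q = 1.601 × 96485 = 1.545×10^5 C
I = Q / t = 1.545×10^5 / 4266 s = 36.2 A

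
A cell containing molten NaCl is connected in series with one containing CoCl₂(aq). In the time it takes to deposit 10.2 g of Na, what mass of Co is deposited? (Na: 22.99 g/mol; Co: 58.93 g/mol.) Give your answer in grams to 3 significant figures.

n(Na) = 10.2 / 22.99 = 0.4437 mol
Na⁺ + e⁻ → Na, so n(e⁻) = 0.4437 mol
Since the cells are in series, n(e⁻) in the Co cell is also 0.4437 mol.
Co²⁺ + 2e⁻ → Co, so n(Co) = 0.4437 / 2 = 0.2219 mol
m(Co) = 0.2219 × 58.93 = 13.1 g

13.1 g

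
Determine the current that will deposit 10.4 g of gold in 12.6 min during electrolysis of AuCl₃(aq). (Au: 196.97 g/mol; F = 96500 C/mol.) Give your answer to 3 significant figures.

20.2 A

n(Au) = 10.4 / 196.97 = 0.05280 mol
Au³⁺ + 3e⁻ → Au, so n(e⁻) = 3 × 0.05280 = 0.1584 mol
Q = 0.1584 × 96500 = 15290 C
I = Q / t = 15290 / 756 s = 20.2 A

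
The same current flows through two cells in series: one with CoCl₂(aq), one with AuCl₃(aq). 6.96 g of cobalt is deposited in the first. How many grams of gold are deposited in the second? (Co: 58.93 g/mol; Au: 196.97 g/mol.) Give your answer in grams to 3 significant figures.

n(Co) = 6.96 / 58.93 = 0.1181 mol
Co²⁺ + 2e⁻ → Co, so n(e⁻) = 2 × 0.1181 = 0.2362 mol
In series, the same 0.2362 mol of electrons flows through the second cell.
Au³⁺ + 3e⁻ → Au, so n(Au) = 0.2362 / 3 = 0.07873 mol
m(Au) = 0.07873 × 196.97 = 15.5 g

15.5 g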